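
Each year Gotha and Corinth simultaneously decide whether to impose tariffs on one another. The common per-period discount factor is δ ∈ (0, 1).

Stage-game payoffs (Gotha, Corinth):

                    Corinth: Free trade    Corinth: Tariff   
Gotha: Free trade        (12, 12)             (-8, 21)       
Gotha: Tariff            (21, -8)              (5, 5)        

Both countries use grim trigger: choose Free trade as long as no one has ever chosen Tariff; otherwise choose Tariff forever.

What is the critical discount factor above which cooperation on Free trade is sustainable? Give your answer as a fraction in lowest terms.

12/(1−δ) ≥ 21 + 5δ/(1−δ)
12 ≥ 21 − 16δ
δ ≥ 9/16.

9/16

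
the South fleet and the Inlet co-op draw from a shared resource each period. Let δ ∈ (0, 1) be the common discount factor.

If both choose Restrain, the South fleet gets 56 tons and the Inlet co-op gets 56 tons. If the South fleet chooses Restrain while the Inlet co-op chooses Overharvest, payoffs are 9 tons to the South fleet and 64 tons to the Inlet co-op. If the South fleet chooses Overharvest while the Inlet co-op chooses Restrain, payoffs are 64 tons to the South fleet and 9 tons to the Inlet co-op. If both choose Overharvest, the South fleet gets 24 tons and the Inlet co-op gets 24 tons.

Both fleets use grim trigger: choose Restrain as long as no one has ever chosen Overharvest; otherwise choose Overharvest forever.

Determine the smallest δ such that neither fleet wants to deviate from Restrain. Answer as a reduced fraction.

Cooperation forever yields 56 each period: 56/(1−δ).
Deviating yields 64 once, then 24 forever: 64 + 24δ/(1−δ).
No profitable deviation requires 56/(1−δ) ≥ 64 + 24δ/(1−δ).
Multiplying by (1−δ): 56 ≥ 64(1−δ) + 24δ = 64 − 40δ.
So 40δ ≥ 8, i.e. δ ≥ 8/40 = 1/5.

1/5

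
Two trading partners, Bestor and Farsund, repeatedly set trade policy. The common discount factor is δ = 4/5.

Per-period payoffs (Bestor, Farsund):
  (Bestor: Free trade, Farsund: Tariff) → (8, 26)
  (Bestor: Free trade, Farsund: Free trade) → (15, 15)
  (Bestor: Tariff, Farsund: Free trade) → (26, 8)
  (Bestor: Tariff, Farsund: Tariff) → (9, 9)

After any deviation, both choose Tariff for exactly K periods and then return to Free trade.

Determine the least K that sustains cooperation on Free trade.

3

No profitable deviation requires (15−9)(δ+…+δ^K) ≥ 26−15, i.e. δ+…+δ^K ≥ 11/6 ≈ 1.8333.
With δ = 4/5, the partial sums are K=1: 0.8000, K=2: 1.4400, K=3: 1.9520.
K = 3 is the first length at which the sum reaches 1.8333.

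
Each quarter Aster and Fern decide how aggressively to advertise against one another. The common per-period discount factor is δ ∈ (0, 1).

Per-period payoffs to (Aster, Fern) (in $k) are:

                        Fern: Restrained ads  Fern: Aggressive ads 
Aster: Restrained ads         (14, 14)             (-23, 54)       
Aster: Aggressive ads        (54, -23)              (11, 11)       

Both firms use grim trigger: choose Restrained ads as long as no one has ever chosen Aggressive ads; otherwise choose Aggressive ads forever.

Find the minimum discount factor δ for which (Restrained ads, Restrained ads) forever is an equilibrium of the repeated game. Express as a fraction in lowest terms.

40/43

14/(1−δ) ≥ 54 + 11δ/(1−δ)
14 ≥ 54 − 43δ
δ ≥ 40/43.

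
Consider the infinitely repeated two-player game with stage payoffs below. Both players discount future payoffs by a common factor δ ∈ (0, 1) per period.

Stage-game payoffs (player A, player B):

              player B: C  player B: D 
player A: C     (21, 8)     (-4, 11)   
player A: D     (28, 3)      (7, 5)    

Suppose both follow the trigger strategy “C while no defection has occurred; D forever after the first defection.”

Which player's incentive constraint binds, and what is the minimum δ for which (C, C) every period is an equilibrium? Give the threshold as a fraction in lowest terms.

player B; δ ≥ 1/2

For player A: deviation gain 28−21 = 7, per-period punishment loss 21−7 = 14. IC gives δ ≥ 7/21 = 1/3.
For player B: gain 3, loss 3 per period, so δ ≥ 3/6 = 1/2.
The tighter constraint is player B's, so cooperation needs δ ≥ 1/2.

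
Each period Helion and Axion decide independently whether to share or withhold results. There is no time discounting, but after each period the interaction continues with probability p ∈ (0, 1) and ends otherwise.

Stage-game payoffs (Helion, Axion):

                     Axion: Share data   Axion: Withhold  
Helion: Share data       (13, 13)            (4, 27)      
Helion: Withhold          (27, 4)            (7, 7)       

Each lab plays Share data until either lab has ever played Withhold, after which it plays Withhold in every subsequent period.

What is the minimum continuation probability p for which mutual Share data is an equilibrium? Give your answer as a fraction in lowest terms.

7/10

Expected cooperation value is 13 + p·13 + p²·13 + … = 13/(1−p); deviation gives 27 + p·7/(1−p).
13 ≥ 27(1−p) + 7p ⇒ 20p ≥ 14 ⇒ p ≥ 14/20 = 7/10.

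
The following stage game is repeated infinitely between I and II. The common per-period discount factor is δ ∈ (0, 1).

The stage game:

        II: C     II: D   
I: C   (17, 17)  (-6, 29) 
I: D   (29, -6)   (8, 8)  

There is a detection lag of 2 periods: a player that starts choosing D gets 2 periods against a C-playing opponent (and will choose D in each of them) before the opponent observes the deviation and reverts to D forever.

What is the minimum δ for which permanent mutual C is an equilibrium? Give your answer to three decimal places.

0.756

A deviator earns 29 for 2 periods, then 8 forever; cooperating earns 17 forever. Multiplying the IC by (1−δ):
17 ≥ 29(1−δ^2) + 8δ^2, so 21·δ^2 ≥ 12 and δ^2 ≥ 4/7.
δ ≥ (4/7)^(1/2) ≈ 0.756.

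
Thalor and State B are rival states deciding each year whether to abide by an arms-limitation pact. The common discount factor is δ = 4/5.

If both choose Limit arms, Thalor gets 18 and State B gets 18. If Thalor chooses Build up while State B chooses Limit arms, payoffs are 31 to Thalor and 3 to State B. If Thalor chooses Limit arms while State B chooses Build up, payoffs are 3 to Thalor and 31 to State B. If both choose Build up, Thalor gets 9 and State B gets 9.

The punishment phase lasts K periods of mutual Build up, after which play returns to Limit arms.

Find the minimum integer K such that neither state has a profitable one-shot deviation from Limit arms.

Need Σ_{k=1}^{K} δ^k ≥ (31−18)/(18−9) = 1.4444 at δ = 4/5.
At K = 2 the sum is 1.4400 < 1.4444; at K = 3 it is 1.9520 ≥ 1.4444.
So the minimum punishment length is K = 3.

3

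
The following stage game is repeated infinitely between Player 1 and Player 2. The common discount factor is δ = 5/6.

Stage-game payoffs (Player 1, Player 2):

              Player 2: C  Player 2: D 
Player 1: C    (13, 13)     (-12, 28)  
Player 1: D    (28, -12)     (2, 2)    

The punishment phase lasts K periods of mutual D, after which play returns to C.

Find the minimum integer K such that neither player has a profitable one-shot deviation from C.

2

No profitable deviation requires (13−2)(δ+…+δ^K) ≥ 28−13, i.e. δ+…+δ^K ≥ 15/11 ≈ 1.3636.
With δ = 5/6, the partial sums are K=1: 0.8333, K=2: 1.5278.
K = 2 is the first length at which the sum reaches 1.3636.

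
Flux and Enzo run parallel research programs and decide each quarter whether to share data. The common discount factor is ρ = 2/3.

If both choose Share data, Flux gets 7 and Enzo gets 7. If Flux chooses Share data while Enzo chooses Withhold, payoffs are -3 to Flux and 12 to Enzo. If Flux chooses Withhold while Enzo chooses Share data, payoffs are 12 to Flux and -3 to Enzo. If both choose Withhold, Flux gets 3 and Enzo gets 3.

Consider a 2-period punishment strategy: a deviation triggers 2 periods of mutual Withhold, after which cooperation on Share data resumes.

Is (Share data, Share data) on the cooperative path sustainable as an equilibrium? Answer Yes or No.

No

IC: ρ+…+ρ^2 ≥ (12−7)/(7−3) = 5/4.
At ρ = 2/3: partial sum = 1.1111 < 1.2500. Cooperation not sustainable.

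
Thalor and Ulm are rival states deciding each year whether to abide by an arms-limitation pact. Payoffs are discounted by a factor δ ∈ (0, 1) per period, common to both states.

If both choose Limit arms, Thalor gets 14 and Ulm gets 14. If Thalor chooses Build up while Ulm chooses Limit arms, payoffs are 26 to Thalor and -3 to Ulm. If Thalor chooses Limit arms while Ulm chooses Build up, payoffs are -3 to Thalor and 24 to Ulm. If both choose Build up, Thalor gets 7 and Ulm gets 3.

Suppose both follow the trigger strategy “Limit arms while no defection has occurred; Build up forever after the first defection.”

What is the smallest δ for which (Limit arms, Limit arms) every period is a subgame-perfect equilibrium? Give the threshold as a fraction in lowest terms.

12/19

Thalor: cooperation gives 14 each period; deviation gives 26 once then 7 forever.
  14/(1−δ) ≥ 26 + 7δ/(1−δ) ⇒ δ ≥ 12/19.
Ulm: cooperation gives 14 each period; deviation gives 24 once then 3 forever.
  δ ≥ 10/21.
Both must hold, so the binding constraint is Thalor's: δ ≥ 12/19.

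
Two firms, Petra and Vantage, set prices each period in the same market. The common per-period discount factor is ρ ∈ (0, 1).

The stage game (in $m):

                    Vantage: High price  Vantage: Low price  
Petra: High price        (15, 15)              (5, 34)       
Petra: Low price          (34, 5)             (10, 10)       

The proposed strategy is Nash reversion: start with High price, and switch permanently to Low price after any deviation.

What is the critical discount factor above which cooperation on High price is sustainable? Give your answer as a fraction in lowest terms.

19/24

One-period gain from deviating is 34 − 15 = 19. The loss is 15 − 10 = 5 in every subsequent period, with present value 5·ρ/(1−ρ).
Deviation is unprofitable when 5·ρ/(1−ρ) ≥ 19, i.e. ρ/(1−ρ) ≥ 19/5.
Equivalently ρ ≥ 19/(19+5) = 19/24.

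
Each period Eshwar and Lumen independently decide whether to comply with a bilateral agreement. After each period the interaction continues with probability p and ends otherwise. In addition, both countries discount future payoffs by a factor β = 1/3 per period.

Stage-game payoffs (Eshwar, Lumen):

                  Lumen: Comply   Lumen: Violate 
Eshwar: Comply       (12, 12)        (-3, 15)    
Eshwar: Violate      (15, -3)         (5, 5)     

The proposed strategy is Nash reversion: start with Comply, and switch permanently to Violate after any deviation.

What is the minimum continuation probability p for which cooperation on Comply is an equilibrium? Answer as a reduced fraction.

9/10

With continuation probability p and discount β, the effective per-period discount factor is βp.
Grim-trigger IC: βp ≥ (15−12)/(15−5) = 3/10.
So p ≥ (3/10)/(1/3) = 9/10.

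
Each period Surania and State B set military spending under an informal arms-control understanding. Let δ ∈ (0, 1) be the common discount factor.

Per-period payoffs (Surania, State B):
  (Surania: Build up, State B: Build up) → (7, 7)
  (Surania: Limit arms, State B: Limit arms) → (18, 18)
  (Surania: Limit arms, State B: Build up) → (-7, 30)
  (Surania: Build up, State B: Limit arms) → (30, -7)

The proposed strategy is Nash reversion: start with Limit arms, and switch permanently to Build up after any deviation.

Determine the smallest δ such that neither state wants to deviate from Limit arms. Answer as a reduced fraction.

12/23

Under grim trigger the critical discount factor is (T−C)/(T−P) with T = 30, C = 18, P = 7.
δ* = (30−18)/(30−7) = 12/23.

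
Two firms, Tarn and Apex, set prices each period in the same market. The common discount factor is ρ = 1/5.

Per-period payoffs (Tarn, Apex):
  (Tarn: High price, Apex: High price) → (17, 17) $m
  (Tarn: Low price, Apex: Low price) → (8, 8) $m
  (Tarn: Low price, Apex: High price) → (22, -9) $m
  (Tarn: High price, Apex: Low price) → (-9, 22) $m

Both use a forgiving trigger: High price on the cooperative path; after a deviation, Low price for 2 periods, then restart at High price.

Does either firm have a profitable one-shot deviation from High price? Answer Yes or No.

Comparing payoff streams over the 3 periods until play realigns: cooperate → 17(1+ρ+…+ρ^2); deviate → 22 + 8(ρ+…+ρ^2).
Cooperation is sustained iff (17−8)(ρ+…+ρ^2) ≥ 22−17.
ρ+…+ρ^2 = 1/5·(1−(1/5)^2)/(1−1/5) = 0.2400, and (22−17)/(17−8) = 0.5556.
0.2400 < 0.5556, so cooperation is not sustainable.

Yes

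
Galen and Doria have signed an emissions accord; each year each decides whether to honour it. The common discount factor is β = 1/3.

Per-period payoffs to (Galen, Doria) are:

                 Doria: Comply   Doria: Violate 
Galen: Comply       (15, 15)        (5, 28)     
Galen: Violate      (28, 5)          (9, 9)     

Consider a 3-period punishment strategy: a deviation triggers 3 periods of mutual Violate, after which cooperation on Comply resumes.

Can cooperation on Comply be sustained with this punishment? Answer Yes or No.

A one-shot deviation gives 28 now, then 9 for 3 periods, then back to 15.
Gain from deviating: (28−15) today; loss: (15−9) in each of the next 3 periods.
No-deviation condition: (15−9)(β+…+β^3) ≥ 28−15, i.e. β+…+β^3 ≥ 13/6.
At β = 1/3: β+…+β^3 = 0.4815 < 2.1667.
So cooperation is not sustainable.

No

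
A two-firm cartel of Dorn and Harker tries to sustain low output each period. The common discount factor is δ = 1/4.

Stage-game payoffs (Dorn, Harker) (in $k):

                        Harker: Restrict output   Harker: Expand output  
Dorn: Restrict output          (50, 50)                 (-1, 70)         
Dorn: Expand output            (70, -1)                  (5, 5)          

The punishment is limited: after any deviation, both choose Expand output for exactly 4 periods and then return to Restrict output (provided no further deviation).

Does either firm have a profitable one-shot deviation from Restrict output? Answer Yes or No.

A one-shot deviation gives 70 now, then 5 for 4 periods, then back to 50.
Gain from deviating: (70−50) today; loss: (50−5) in each of the next 4 periods.
No-deviation condition: (50−5)(δ+…+δ^4) ≥ 70−50, i.e. δ+…+δ^4 ≥ 4/9.
At δ = 1/4: δ+…+δ^4 = 0.3320 < 0.4444.
So cooperation is not sustainable.

Yes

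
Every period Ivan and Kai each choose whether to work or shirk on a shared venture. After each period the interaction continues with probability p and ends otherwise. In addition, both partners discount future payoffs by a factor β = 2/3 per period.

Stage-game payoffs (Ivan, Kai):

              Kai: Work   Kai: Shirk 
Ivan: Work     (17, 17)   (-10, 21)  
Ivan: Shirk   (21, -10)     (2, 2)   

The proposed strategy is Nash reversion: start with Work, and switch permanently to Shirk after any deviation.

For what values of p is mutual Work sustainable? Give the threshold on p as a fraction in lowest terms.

6/19

Expected continuation weight on next period's payoff is β·p = 2/3·p, which plays the role of the discount factor.
Cooperation requires 2/3·p ≥ (21−17)/(21−2) = 4/19, hence p ≥ 6/19.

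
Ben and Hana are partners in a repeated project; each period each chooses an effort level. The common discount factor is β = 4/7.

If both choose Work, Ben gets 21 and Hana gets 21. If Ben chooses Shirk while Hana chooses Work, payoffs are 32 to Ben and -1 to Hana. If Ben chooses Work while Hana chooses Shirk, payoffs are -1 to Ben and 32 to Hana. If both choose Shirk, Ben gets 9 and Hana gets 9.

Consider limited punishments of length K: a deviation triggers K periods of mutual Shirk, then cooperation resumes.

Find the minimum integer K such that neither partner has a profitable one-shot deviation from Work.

IC: β(1−β^K)/(1−β) ≥ (32−21)/(21−9) = 11/12.
With β = 4/7: need 1 − β^K ≥ 11/12·(1−4/7)/(4/7), i.e. β^K ≤ 0.3125.
Since (4/7)^2 = 0.3265 and (4/7)^3 = 0.1866, the smallest such K is 3.

3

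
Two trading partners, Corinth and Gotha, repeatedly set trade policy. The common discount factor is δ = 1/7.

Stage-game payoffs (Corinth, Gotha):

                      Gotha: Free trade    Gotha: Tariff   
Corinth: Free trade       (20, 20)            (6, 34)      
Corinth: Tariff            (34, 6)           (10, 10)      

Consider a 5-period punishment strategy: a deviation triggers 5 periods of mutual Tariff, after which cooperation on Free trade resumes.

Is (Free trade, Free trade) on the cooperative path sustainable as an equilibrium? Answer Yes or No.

No

A one-shot deviation gives 34 now, then 10 for 5 periods, then back to 20.
Gain from deviating: (34−20) today; loss: (20−10) in each of the next 5 periods.
No-deviation condition: (20−10)(δ+…+δ^5) ≥ 34−20, i.e. δ+…+δ^5 ≥ 7/5.
At δ = 1/7: δ+…+δ^5 = 0.1667 < 1.4000.
So cooperation is not sustainable.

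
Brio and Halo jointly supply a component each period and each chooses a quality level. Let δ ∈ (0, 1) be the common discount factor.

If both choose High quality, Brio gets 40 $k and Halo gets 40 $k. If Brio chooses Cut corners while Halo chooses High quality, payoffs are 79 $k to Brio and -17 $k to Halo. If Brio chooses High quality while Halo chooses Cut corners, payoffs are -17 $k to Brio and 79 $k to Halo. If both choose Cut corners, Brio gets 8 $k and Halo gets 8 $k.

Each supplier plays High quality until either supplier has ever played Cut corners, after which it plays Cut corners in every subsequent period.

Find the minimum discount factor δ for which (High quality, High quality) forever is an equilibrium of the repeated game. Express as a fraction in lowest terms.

39/71

Cooperation forever yields 40 each period: 40/(1−δ).
Deviating yields 79 once, then 8 forever: 79 + 8δ/(1−δ).
No profitable deviation requires 40/(1−δ) ≥ 79 + 8δ/(1−δ).
Multiplying by (1−δ): 40 ≥ 79(1−δ) + 8δ = 79 − 71δ.
So 71δ ≥ 39, i.e. δ ≥ 39/71.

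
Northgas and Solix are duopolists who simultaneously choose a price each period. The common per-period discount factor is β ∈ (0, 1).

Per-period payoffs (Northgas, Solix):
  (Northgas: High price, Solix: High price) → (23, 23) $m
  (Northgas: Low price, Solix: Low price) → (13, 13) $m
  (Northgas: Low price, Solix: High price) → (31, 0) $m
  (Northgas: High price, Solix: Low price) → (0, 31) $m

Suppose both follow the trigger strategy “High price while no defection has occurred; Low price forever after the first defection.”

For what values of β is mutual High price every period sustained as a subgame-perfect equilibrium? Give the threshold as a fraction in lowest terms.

4/9

Under grim trigger the critical discount factor is (T−C)/(T−P) with T = 31, C = 23, P = 13.
β* = (31−23)/(31−13) = 8/18 = 4/9.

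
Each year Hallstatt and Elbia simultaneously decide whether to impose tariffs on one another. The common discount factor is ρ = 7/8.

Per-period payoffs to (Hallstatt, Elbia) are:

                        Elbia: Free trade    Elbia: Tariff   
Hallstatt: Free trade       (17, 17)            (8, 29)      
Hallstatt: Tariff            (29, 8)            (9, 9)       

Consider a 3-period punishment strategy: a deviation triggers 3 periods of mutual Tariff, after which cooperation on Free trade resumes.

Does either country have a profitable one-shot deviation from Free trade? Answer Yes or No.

No

A one-shot deviation gives 29 now, then 9 for 3 periods, then back to 17.
Gain from deviating: (29−17) today; loss: (17−9) in each of the next 3 periods.
No-deviation condition: (17−9)(ρ+…+ρ^3) ≥ 29−17, i.e. ρ+…+ρ^3 ≥ 3/2.
At ρ = 7/8: ρ+…+ρ^3 = 2.3105 ≥ 1.5000.
So cooperation is sustainable.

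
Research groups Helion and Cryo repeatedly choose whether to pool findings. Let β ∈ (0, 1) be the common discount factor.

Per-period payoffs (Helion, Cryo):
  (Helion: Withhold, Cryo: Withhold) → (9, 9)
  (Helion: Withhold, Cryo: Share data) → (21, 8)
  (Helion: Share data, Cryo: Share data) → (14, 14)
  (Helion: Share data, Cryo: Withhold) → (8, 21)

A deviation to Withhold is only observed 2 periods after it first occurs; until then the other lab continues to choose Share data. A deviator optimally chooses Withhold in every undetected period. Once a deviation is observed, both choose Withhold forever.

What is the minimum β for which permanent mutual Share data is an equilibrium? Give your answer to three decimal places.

A deviator earns 21 for 2 periods, then 9 forever; cooperating earns 14 forever. Multiplying the IC by (1−β):
14 ≥ 21(1−β^2) + 9β^2, so 12·β^2 ≥ 7 and β^2 ≥ 7/12.
β ≥ (7/12)^(1/2) ≈ 0.764.

0.764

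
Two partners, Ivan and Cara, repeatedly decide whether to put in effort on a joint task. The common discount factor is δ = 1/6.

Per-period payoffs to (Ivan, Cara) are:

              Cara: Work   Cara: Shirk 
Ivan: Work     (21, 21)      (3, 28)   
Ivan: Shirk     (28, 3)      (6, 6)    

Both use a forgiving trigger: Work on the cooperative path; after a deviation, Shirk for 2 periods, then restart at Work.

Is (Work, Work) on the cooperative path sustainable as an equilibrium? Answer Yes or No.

IC: δ+…+δ^2 ≥ (28−21)/(21−6) = 7/15.
At δ = 1/6: partial sum = 0.1944 < 0.4667. Cooperation not sustainable.

No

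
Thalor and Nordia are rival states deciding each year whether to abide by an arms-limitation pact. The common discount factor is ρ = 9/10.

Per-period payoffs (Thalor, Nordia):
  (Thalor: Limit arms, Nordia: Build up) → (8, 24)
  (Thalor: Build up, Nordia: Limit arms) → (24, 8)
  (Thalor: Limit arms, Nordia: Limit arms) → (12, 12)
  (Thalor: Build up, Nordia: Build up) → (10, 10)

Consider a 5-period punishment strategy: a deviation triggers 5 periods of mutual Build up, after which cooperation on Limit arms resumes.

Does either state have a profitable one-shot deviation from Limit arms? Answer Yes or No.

Yes

A one-shot deviation gives 24 now, then 10 for 5 periods, then back to 12.
Gain from deviating: (24−12) today; loss: (12−10) in each of the next 5 periods.
No-deviation condition: (12−10)(ρ+…+ρ^5) ≥ 24−12, i.e. ρ+…+ρ^5 ≥ 6.
At ρ = 9/10: ρ+…+ρ^5 = 3.6856 < 6.0000.
So cooperation is not sustainable.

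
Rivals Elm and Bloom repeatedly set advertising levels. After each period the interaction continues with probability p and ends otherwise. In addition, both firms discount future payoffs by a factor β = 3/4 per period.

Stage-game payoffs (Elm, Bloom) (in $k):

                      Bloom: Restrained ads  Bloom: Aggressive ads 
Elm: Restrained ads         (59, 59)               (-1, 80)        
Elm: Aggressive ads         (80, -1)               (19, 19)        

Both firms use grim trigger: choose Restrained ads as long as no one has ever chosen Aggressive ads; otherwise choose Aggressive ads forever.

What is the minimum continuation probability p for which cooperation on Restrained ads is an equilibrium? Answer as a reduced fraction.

28/61

With continuation probability p and discount β, the effective per-period discount factor is βp.
Grim-trigger IC: βp ≥ (80−59)/(80−19) = 21/61.
So p ≥ (21/61)/(3/4) = 28/61.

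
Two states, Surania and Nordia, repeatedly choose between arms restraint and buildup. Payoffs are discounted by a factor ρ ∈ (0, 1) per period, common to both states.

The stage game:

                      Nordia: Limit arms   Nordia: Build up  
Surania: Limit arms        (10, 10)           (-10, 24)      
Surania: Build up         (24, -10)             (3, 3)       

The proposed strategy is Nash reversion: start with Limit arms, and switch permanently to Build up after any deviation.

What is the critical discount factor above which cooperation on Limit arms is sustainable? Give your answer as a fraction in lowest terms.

10/(1−ρ) ≥ 24 + 3ρ/(1−ρ)
10 ≥ 24 − 21ρ
ρ ≥ 14/21 = 2/3.

2/3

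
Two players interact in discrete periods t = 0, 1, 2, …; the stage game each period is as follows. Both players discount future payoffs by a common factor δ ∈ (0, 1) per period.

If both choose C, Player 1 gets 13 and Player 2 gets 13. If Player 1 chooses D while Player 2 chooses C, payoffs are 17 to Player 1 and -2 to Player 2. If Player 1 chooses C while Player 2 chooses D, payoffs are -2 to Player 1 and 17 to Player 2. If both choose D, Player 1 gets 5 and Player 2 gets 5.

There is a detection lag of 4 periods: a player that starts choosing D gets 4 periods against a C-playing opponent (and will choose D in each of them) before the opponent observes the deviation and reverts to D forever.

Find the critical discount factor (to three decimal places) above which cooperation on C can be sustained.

A deviator earns 17 for 4 periods, then 5 forever; cooperating earns 13 forever. Multiplying the IC by (1−δ):
13 ≥ 17(1−δ^4) + 5δ^4, so 12·δ^4 ≥ 4 and δ^4 ≥ 1/3.
δ ≥ (1/3)^(1/4) ≈ 0.760.

0.760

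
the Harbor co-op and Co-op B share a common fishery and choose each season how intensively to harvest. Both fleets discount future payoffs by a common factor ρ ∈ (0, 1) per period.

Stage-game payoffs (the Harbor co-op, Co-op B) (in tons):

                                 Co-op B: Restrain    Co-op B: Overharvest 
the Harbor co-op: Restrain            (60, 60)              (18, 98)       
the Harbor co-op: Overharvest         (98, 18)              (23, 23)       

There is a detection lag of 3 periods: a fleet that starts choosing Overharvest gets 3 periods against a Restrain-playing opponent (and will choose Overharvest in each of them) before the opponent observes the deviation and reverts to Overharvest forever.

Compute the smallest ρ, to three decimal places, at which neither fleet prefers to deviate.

0.797

A deviator earns 98 for 3 periods, then 23 forever; cooperating earns 60 forever. Multiplying the IC by (1−ρ):
60 ≥ 98(1−ρ^3) + 23ρ^3, so 75·ρ^3 ≥ 38 and ρ^3 ≥ 38/75.
ρ ≥ (38/75)^(1/3) ≈ 0.797.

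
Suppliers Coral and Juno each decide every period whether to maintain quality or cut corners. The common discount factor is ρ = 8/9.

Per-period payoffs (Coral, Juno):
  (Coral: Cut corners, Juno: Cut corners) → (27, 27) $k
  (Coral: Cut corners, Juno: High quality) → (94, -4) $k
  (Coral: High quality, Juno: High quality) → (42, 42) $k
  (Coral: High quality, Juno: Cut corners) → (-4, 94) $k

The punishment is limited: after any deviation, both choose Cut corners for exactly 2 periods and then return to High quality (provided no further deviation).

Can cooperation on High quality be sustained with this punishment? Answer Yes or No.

No

IC: ρ+…+ρ^2 ≥ (94−42)/(42−27) = 52/15.
At ρ = 8/9: partial sum = 1.6790 < 3.4667. Cooperation not sustainable.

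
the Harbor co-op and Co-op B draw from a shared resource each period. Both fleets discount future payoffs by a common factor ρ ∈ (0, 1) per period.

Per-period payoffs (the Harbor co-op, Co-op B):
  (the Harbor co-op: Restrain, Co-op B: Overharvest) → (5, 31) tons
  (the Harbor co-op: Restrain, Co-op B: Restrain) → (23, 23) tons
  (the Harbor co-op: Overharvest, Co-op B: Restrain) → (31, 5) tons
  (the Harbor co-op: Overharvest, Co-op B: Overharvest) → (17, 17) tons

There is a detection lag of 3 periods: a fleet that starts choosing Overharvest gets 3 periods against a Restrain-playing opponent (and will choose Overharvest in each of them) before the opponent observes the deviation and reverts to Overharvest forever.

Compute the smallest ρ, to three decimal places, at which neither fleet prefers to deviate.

0.830

The best deviation is to choose Overharvest for all 3 undetected periods, earning 31 each, then 17 forever once detected.
Deviation value: 31(1−ρ^3)/(1−ρ) + 17ρ^3/(1−ρ); cooperation value: 23/(1−ρ).
IC: 23 ≥ 31(1−ρ^3) + 17ρ^3 = 31 − 14ρ^3.
So ρ^3 ≥ 8/14 = 4/7, giving ρ ≥ (4/7)^(1/3) ≈ 0.830.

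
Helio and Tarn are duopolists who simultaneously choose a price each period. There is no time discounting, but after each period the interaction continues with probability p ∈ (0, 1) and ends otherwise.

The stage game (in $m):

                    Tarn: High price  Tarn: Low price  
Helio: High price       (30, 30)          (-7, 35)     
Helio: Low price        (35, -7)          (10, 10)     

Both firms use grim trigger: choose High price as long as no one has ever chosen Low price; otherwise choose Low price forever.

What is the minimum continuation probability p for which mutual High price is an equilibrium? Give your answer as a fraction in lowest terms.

1/5

Expected cooperation value is 30 + p·30 + p²·30 + … = 30/(1−p); deviation gives 35 + p·10/(1−p).
30 ≥ 35(1−p) + 10p ⇒ 25p ≥ 5 ⇒ p ≥ 5/25 = 1/5.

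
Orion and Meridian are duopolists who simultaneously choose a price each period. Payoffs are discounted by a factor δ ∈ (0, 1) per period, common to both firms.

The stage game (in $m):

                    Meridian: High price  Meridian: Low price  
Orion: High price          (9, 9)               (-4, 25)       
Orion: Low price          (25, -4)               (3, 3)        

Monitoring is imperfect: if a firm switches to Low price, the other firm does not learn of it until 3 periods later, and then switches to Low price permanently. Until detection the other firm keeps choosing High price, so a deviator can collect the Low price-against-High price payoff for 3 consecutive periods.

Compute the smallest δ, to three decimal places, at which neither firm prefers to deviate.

0.899

The best deviation is to choose Low price for all 3 undetected periods, earning 25 each, then 3 forever once detected.
Deviation value: 25(1−δ^3)/(1−δ) + 3δ^3/(1−δ); cooperation value: 9/(1−δ).
IC: 9 ≥ 25(1−δ^3) + 3δ^3 = 25 − 22δ^3.
So δ^3 ≥ 16/22 = 8/11, giving δ ≥ (8/11)^(1/3) ≈ 0.899.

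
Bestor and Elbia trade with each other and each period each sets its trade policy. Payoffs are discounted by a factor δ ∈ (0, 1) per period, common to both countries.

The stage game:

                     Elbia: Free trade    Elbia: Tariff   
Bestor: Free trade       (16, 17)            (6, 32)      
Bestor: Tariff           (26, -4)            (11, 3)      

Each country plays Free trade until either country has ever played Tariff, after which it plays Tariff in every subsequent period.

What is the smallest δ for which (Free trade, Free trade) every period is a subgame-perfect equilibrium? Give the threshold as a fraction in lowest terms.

Bestor's threshold: (26−16)/(26−11) = 2/3.
Elbia's threshold: (32−17)/(32−3) = 15/29.
2/3 > 15/29, so Bestor binds and δ* = 2/3.

2/3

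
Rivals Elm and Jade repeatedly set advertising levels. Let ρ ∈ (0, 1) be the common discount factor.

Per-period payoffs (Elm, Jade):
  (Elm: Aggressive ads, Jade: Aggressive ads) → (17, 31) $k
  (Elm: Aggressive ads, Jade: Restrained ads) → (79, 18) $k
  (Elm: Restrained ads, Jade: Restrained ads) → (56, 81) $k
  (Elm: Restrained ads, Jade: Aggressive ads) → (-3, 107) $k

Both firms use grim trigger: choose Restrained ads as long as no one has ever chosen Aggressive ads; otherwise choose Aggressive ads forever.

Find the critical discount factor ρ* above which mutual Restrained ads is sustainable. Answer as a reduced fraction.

23/62

For Elm: deviation gain 79−56 = 23, per-period punishment loss 56−17 = 39. IC gives ρ ≥ 23/62.
For Jade: gain 26, loss 50 per period, so ρ ≥ 26/76 = 13/38.
The tighter constraint is Elm's, so cooperation needs ρ ≥ 23/62.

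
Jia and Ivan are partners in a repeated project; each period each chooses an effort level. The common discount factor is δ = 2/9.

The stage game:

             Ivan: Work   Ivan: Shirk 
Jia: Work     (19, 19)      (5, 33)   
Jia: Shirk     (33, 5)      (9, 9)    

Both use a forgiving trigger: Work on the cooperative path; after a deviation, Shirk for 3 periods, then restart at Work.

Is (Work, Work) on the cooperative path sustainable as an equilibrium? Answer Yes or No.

No

IC: δ+…+δ^3 ≥ (33−19)/(19−9) = 7/5.
At δ = 2/9: partial sum = 0.2826 < 1.4000. Cooperation not sustainable.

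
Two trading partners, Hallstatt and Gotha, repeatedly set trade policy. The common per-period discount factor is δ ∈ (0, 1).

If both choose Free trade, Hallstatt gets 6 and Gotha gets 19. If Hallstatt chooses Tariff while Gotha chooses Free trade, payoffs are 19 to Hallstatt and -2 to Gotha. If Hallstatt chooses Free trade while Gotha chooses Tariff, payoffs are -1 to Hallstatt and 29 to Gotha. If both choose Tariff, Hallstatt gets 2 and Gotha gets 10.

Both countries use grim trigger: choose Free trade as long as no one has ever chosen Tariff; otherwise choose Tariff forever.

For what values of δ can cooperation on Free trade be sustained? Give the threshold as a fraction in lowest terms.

13/17

Hallstatt's threshold: (19−6)/(19−2) = 13/17.
Gotha's threshold: (29−19)/(29−10) = 10/19.
13/17 > 10/19, so Hallstatt binds and δ* = 13/17.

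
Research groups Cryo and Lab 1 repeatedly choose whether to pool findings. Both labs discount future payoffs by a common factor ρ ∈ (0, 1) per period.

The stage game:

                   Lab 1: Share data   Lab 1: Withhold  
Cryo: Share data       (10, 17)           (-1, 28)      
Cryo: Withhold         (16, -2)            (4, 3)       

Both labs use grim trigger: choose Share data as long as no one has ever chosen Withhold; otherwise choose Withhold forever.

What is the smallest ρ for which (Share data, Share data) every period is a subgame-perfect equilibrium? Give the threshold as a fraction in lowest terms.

For Cryo: deviation gain 16−10 = 6, per-period punishment loss 10−4 = 6. IC gives ρ ≥ 6/12 = 1/2.
For Lab 1: gain 11, loss 14 per period, so ρ ≥ 11/25.
The tighter constraint is Cryo's, so cooperation needs ρ ≥ 1/2.

1/2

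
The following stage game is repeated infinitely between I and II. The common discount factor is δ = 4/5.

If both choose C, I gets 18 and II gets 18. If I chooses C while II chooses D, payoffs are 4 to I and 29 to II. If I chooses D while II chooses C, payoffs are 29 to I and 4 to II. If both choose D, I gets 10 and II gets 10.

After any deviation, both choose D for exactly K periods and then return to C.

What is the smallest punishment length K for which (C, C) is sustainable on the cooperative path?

Need Σ_{k=1}^{K} δ^k ≥ (29−18)/(18−10) = 1.3750 at δ = 4/5.
At K = 1 the sum is 0.8000 < 1.3750; at K = 2 it is 1.4400 ≥ 1.3750.
So the minimum punishment length is K = 2.

2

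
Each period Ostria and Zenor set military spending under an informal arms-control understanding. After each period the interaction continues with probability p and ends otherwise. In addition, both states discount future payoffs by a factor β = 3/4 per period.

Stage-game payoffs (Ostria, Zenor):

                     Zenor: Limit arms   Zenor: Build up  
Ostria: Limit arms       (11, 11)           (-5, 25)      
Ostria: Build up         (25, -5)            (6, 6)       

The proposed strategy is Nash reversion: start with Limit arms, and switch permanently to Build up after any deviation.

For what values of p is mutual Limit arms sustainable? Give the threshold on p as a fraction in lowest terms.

56/57

With continuation probability p and discount β, the effective per-period discount factor is βp.
Grim-trigger IC: βp ≥ (25−11)/(25−6) = 14/19.
So p ≥ (14/19)/(3/4) = 56/57.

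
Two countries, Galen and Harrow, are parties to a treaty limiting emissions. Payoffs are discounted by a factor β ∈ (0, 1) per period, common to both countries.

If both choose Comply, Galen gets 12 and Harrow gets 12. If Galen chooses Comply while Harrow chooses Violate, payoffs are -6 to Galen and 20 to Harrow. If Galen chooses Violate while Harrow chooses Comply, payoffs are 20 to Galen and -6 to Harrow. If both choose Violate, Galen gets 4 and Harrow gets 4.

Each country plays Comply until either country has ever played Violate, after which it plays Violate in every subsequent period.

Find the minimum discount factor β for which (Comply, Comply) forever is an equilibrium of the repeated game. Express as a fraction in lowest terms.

One-period gain from deviating is 20 − 12 = 8. The loss is 12 − 4 = 8 in every subsequent period, with present value 8·β/(1−β).
Deviation is unprofitable when 8·β/(1−β) ≥ 8, i.e. β/(1−β) ≥ 1.
Equivalently β ≥ 8/(8+8) = 1/2.

1/2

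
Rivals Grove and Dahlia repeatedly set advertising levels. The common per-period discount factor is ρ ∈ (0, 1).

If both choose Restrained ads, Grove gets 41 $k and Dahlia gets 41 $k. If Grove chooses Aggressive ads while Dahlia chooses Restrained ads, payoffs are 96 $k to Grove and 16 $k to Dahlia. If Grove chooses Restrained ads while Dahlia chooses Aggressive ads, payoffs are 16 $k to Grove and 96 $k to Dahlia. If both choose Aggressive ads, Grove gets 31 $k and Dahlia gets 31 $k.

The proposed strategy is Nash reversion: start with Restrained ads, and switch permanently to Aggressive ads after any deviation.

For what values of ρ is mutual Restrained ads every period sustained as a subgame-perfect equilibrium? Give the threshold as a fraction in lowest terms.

11/13

Under grim trigger the critical discount factor is (T−C)/(T−P) with T = 96, C = 41, P = 31.
ρ* = (96−41)/(96−31) = 55/65 = 11/13.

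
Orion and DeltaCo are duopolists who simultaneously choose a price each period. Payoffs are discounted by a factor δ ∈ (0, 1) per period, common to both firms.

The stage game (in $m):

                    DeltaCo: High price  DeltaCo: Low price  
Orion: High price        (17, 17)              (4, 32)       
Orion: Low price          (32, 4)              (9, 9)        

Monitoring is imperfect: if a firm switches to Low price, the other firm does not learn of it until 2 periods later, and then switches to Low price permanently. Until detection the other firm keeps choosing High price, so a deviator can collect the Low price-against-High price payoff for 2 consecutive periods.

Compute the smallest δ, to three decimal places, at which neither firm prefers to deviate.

Deviating for the 2 undetected periods gains 32−17 = 15 per period over cooperation, then loses 17−9 = 8 per period forever once punishment starts.
Gain: 15(1 + δ + … + δ^1); loss: 8·δ^2/(1−δ).
No profitable deviation ⇔ 15(1−δ^2) ≤ 8·δ^2, i.e. δ^2 ≥ 15/(15+8) = 15/23.
Hence δ ≥ (15/23)^(1/2) ≈ 0.808.

0.808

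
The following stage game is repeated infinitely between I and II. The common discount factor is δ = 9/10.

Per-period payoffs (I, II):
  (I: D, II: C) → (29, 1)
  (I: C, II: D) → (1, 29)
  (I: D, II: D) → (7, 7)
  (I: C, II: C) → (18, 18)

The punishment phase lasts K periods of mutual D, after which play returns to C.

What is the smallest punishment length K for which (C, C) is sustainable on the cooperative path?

2

IC: δ(1−δ^K)/(1−δ) ≥ (29−18)/(18−7) = 1.
With δ = 9/10: need 1 − δ^K ≥ 1·(1−9/10)/(9/10), i.e. δ^K ≤ 0.8889.
Since (9/10)^1 = 0.9000 and (9/10)^2 = 0.8100, the smallest such K is 2.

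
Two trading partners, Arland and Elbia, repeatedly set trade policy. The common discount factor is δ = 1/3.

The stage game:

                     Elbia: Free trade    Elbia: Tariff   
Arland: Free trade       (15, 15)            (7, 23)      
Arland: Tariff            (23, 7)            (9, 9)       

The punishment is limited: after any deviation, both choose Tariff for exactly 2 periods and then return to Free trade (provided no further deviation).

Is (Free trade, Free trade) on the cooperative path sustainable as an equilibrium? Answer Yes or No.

A one-shot deviation gives 23 now, then 9 for 2 periods, then back to 15.
Gain from deviating: (23−15) today; loss: (15−9) in each of the next 2 periods.
No-deviation condition: (15−9)(δ+…+δ^2) ≥ 23−15, i.e. δ+…+δ^2 ≥ 4/3.
At δ = 1/3: δ+…+δ^2 = 0.4444 < 1.3333.
So cooperation is not sustainable.

No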